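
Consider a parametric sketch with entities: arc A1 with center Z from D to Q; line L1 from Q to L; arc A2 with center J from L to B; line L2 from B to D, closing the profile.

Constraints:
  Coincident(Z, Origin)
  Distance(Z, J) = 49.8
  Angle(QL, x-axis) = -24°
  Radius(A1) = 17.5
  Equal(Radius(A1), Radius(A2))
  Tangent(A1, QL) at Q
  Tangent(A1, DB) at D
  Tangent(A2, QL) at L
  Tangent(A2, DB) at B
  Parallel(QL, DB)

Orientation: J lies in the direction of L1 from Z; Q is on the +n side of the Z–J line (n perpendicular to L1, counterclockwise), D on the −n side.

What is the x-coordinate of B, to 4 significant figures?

38.38

The slot axis is L1's direction at -24.0°, so u = (cos -24.0°, sin -24.0°) = (0.9135, -0.4067) and n = (−sin -24.0°, cos -24.0°) = (0.4067, 0.9135). Z is at the origin and J lies 49.8 along u from Z, so J = 49.8·u = (45.49, -20.26). Tangency of A1 to both parallel lines with radius 17.5 puts Q and D at Z ± 17.5·n: Q = (7.118, 15.99), D = (-7.118, -15.99). Equal radii place L and B the same way about J: L = J + 17.5·n = (52.61, -4.268), B = J − 17.5·n = (38.38, -36.24). So B.x = 38.38.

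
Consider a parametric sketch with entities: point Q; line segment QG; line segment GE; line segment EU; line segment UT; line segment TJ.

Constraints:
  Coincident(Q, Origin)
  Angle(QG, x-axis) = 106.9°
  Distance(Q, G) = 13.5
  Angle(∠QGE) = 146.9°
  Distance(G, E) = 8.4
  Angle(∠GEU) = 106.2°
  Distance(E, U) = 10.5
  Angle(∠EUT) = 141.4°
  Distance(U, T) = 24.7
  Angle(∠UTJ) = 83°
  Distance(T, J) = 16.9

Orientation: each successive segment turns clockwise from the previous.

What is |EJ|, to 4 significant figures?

32.50

∠EUT = 141.4° gives UT at -38.60° from the x-axis; with |UT| = 24.7, T = (28.22, 5.574). ∠UTJ = 83.0° gives TJ at -135.6° from the x-axis; with |TJ| = 16.9, J = (16.15, -6.251). Then |EJ| = |J − E| = 32.50.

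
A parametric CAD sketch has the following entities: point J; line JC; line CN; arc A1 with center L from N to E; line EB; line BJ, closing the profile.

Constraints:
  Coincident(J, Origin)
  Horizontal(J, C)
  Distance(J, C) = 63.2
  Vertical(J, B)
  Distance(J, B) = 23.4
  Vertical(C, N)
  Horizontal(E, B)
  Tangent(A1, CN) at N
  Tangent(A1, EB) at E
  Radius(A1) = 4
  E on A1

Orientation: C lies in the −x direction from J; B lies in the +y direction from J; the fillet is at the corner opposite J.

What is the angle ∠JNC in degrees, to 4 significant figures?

72.94°

J is at the origin; J and C share the same y with |JC| = 63.2 and C on the −x side, so C = (-63.20, 0.000). J and B share the same x with |JB| = 23.4 and B on the +y side, so B = (0.000, 23.40). The virtual corner opposite J is at (-63.20, 23.40). Tangency of A1 to CN means the radius LN is perpendicular to CN and the tangent condition forces LE to be normal to EB, with radius 4.0, so the center L sits 4.0 in from both sides at L = (-59.20, 19.40). That places the tangent points at N = (-63.20, 19.40) on CN and E = (-59.20, 23.40) on EB. Then cos ∠JNC = NJ·NC / (|NJ||NC|), giving 72.94°.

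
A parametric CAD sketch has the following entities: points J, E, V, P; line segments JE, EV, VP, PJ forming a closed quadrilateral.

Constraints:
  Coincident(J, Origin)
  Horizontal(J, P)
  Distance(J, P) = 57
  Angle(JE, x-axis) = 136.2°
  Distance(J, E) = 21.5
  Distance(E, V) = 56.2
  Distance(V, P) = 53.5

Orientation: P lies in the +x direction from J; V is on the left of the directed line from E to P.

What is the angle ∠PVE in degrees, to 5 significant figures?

84.844°

Checks: |EV| = 56.20 ✓; |VP| = 53.50 ✓.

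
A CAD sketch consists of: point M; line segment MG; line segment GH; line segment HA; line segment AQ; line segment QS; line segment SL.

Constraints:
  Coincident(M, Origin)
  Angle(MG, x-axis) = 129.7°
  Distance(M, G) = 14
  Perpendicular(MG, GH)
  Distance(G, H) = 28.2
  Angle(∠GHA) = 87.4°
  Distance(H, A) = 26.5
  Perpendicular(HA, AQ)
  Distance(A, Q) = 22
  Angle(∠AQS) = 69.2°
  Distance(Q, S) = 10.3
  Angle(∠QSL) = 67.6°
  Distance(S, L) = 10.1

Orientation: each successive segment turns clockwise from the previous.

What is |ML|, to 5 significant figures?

18.620

∠AQS = 69.2° gives QS at 106.30° from the x-axis; with |QS| = 10.3, S = (8.3016, 4.2643). ∠QSL = 67.6° gives SL at -6.1000° from the x-axis; with |SL| = 10.1, L = (18.344, 3.1910). Then |ML| = |L − M| = 18.620.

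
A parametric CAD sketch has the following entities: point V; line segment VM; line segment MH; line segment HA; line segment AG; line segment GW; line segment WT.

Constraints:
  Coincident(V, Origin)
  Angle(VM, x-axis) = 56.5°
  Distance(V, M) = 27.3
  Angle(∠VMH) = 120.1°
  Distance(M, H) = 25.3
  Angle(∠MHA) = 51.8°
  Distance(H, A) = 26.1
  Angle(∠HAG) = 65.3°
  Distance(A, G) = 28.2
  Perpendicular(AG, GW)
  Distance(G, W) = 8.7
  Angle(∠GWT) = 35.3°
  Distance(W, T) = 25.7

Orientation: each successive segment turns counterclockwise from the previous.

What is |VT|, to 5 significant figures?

11.067

V is at the origin; VM runs at 56.5° with length 27.3, so M = (15.068, 22.765). ∠VMH = 120.1° gives MH at 116.40° from the x-axis; with |MH| = 25.3, H = (3.8186, 45.427). ∠MHA = 51.8° gives HA at -115.40° from the x-axis; with |HA| = 26.1, A = (-7.3766, 21.850). ∠HAG = 65.3° gives AG at -0.70000° from the x-axis; with |AG| = 28.2, G = (20.821, 21.505). AG is perpendicular to GW, so GW runs at 89.300°; with |GW| = 8.7, W = (20.928, 30.204). ∠GWT = 35.3° gives WT at -126.00° from the x-axis; with |WT| = 25.7, T = (5.8215, 9.4126). Then |VT| = |T − V| = 11.067.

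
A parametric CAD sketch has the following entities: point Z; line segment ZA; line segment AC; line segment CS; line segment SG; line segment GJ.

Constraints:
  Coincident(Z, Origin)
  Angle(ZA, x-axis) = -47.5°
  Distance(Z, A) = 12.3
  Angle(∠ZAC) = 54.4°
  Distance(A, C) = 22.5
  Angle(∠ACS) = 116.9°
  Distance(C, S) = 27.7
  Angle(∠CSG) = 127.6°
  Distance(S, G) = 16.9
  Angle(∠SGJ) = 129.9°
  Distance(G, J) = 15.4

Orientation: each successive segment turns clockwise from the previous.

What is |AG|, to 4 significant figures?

48.65

Z is at the origin; ZA runs at -47.5° with length 12.3, so A = (8.310, -9.069). ∠ZAC = 54.4° gives AC at -173.1° from the x-axis; with |AC| = 22.5, C = (-14.03, -11.77). ∠ACS = 116.9° gives CS at 123.8° from the x-axis; with |CS| = 27.7, S = (-29.44, 11.25). ∠CSG = 127.6° gives SG at 71.40° from the x-axis; with |SG| = 16.9, G = (-24.05, 27.26). Then |AG| = |G − A| = 48.65.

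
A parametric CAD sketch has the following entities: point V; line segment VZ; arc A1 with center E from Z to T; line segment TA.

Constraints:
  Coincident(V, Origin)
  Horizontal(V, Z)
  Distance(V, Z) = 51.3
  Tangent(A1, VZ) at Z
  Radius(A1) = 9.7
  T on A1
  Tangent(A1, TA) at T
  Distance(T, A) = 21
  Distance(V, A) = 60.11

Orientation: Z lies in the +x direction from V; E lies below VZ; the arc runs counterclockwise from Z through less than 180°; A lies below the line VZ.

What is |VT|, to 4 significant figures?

44.41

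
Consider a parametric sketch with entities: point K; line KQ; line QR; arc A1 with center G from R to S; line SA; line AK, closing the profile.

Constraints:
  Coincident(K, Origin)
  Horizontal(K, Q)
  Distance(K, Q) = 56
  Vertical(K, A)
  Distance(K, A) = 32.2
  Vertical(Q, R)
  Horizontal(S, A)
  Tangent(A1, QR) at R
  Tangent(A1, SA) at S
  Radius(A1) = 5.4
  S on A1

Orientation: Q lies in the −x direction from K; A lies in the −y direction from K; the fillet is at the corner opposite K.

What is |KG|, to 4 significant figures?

57.26

K and A share the same x with |KA| = 32.2 and A on the −y side, so A = (0.000, -32.20). The virtual corner opposite K is at (-56.00, -32.20). A1 meets QR tangentially, so GR is at right angles to QR and the tangent condition forces GS to be normal to SA, with radius 5.4, so the center G sits 5.4 in from both sides at G = (-50.60, -26.80). Then |KG| = |G − K| = 57.26.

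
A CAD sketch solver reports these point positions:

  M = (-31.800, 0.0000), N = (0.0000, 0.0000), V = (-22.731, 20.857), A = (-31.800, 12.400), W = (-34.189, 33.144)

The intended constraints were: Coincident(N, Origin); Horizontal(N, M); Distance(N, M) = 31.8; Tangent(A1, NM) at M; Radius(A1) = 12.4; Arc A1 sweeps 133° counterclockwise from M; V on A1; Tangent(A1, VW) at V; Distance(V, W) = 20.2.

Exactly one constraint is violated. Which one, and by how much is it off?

Distance(V, W) = 20.2 — off by 3.40.

N = (0.00, 0.00) ✓; N.y = 0.00, M.y = 0.00 ✓; |NM| = 31.80 ✓; ∠(AM, MN) = 90.00° ✓; |AM| = 12.40 ✓; bearing(A→V) − bearing(A→M) = 133.0° ✓; |AV| = 12.40 ✓; ∠(AV, VW) = 90.00° ✓; |VW| = 16.80 ✗.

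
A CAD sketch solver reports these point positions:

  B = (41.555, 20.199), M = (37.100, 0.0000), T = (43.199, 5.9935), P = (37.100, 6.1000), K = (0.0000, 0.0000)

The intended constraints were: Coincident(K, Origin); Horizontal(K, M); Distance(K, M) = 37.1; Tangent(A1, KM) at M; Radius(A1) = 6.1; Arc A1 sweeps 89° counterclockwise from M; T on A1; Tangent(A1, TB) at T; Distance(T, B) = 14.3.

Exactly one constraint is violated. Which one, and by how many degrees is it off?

Tangent(A1, TB) at T — off by 7.60°.

K = (0.00, 0.00) ✓; K.y = 0.00, M.y = 0.00 ✓; |KM| = 37.10 ✓; ∠(PM, MK) = 90.00° ✓; |PM| = 6.100 ✓; bearing(P→T) − bearing(P→M) = 89.00° ✓; |PT| = 6.100 ✓; ∠(PT, TB) = 82.40° ✗; |TB| = 14.30 ✓.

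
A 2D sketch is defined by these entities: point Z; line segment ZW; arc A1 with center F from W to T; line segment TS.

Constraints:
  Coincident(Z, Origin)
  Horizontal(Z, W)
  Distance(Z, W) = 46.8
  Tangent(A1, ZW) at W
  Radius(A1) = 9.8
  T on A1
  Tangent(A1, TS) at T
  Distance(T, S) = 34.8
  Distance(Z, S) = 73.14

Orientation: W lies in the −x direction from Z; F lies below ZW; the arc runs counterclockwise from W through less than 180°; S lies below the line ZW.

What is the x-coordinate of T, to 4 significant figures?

-56.59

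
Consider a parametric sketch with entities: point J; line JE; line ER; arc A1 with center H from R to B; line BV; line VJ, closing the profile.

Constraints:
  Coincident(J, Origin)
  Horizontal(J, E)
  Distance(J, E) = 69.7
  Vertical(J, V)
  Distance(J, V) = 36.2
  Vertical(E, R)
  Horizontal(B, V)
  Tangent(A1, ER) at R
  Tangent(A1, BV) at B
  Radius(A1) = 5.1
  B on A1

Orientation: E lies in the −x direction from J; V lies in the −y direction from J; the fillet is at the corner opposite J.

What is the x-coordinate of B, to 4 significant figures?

-64.60

J is at the origin; JE is horizontal with |JE| = 69.7 and E on the −x side, so E = (-69.70, 0.000). JV is vertical with |JV| = 36.2 and V on the −y side, so V = (0.000, -36.20). The virtual corner opposite J is at (-69.70, -36.20). A1 meets ER tangentially, so HR is at right angles to ER and the tangent condition forces HB to be normal to BV, with radius 5.1, so the center H sits 5.1 in from both sides at H = (-64.60, -31.10). That places the tangent points at R = (-69.70, -31.10) on ER and B = (-64.60, -36.20) on BV. So B.x = -64.60.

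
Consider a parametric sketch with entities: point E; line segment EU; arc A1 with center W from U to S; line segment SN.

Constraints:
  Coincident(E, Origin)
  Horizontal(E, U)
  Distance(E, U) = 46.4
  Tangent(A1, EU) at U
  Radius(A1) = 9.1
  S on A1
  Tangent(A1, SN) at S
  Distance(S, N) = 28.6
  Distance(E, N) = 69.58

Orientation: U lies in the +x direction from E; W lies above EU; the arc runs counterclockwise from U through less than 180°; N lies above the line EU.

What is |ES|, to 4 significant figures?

55.95

E is at the origin; E and U share the same y with |EU| = 46.4 and U on the +x side, so U = (46.40, 0.000). The tangent condition forces WU to be normal to EU, so W = U + (0, 9.1) = (46.40, 9.100). Since WS ⟂ SN (tangency), |WN| = √(9.1² + 28.6²) = 30.01 regardless of where S sits on A1. So N lies on both circle(E, 69.58) and circle(W, 30.01); the above-EU intersection is N = (59.47, 36.12). S is the foot of the tangent from N: S = (55.41, 7.807).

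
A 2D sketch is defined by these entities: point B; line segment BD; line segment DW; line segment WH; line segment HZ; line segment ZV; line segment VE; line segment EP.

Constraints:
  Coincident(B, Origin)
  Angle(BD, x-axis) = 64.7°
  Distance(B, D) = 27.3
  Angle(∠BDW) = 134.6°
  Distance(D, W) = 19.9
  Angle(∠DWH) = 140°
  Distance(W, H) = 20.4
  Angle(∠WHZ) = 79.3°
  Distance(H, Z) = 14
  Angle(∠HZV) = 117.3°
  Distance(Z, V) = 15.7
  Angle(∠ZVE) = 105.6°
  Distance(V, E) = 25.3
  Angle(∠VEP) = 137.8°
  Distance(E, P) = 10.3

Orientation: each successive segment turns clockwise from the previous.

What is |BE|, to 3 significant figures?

43.7

B is at the origin; BD runs at 64.7° with length 27.3, so D = (11.7, 24.7). ∠BDW = 134.6° gives DW at 19.3° from the x-axis; with |DW| = 19.9, W = (30.4, 31.3). ∠DWH = 140.0° gives WH at -20.7° from the x-axis; with |WH| = 20.4, H = (49.5, 24.0). ∠WHZ = 79.3° gives HZ at -121° from the x-axis; with |HZ| = 14.0, Z = (42.2, 12.1). ∠HZV = 117.3° gives ZV at 176° from the x-axis; with |ZV| = 15.7, V = (26.6, 13.2). ∠ZVE = 105.6° gives VE at 102° from the x-axis; with |VE| = 25.3, E = (21.5, 38.0). Then |BE| = |E − B| = 43.7.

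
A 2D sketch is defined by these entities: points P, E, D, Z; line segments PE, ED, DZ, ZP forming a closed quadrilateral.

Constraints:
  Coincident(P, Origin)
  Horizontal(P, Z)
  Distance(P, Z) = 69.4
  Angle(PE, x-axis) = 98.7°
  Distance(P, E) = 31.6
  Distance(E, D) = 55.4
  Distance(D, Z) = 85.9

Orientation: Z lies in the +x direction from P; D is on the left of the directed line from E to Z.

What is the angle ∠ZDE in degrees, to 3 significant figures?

65.3°

P is at the origin; P and Z share the same y with |PZ| = 69.4 and Z in +x, so Z = (69.4, 0). PE runs at 98.7° with |PE| = 31.6, so E = (-4.78, 31.2). D is determined by |ED| = 55.4 and |DZ| = 85.9 together: it lies at the intersection of circle(E, 55.4) and circle(Z, 85.9). With |EZ| = 80.5, the foot of the radical line on EZ is 13.5 from E and the perpendicular offset is √(55.4² − 13.5²) = 53.7. Taking the left-of-EZ solution: D = (28.5, 75.5).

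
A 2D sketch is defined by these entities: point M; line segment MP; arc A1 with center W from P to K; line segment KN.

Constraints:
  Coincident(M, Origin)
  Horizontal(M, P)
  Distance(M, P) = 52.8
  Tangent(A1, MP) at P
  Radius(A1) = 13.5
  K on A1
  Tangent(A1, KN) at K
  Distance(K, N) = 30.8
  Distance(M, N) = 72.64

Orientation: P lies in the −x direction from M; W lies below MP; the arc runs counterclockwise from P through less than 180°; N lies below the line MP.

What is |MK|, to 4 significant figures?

67.96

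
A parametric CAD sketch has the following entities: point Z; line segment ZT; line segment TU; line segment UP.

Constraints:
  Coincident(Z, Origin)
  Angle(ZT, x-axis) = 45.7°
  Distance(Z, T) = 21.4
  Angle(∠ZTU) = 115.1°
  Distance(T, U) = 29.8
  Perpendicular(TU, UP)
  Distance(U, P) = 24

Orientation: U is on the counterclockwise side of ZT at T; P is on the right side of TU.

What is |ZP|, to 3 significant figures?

58.3

∠ZTU = 115.1°, so TU runs at 45.7° + (180° − 115.1°) = 111° from the x-axis; with |TU| = 29.8, U = T + 29.8·(cos 111°, sin 111°) = (4.46, 43.2). TU is perpendicular to UP; with |UP| = 24.0 on the right of TU, P = U + 24.0·(0.936, 0.352) = (26.9, 51.7). Then |ZP| = |P − Z| = 58.3.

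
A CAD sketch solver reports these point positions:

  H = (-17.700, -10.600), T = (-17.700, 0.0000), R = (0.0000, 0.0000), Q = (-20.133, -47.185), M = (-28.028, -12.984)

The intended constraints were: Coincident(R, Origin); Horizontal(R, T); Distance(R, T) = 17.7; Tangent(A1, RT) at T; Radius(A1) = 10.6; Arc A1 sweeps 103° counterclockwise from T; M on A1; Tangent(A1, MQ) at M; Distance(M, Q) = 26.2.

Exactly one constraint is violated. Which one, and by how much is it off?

Distance(M, Q) = 26.2 — off by 8.90.

R = (0.00, 0.00) ✓; R.y = 0.00, T.y = 0.00 ✓; |RT| = 17.70 ✓; ∠(HT, TR) = 90.00° ✓; |HT| = 10.60 ✓; bearing(H→M) − bearing(H→T) = 103.0° ✓; |HM| = 10.60 ✓; ∠(HM, MQ) = 90.00° ✓; |MQ| = 35.10 ✗.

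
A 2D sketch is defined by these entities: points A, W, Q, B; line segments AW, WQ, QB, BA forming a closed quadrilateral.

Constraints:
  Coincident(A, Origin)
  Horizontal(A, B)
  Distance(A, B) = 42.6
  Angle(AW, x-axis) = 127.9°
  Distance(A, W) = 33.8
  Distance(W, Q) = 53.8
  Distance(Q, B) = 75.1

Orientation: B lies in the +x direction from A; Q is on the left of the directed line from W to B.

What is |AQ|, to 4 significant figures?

70.01

A is at the origin; A and B share the same y with |AB| = 42.6 and B in +x, so B = (42.6, 0). AW runs at 127.9° with |AW| = 33.8, so W = (-20.76, 26.67). Q is determined by |WQ| = 53.8 and |QB| = 75.1 together: it lies at the intersection of circle(W, 53.8) and circle(B, 75.1). With |WB| = 68.75, the foot of the radical line on WB is 14.41 from W and the perpendicular offset is √(53.8² − 14.41²) = 51.84. Taking the left-of-WB solution: Q = (12.62, 68.86).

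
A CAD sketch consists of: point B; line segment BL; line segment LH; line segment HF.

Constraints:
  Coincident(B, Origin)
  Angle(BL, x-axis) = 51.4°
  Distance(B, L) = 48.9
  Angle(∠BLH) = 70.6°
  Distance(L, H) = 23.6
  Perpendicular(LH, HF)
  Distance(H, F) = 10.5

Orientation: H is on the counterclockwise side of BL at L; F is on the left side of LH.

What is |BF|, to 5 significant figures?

36.375

B is at the origin; BL runs at 51.4° with length 48.9, so L = 48.9·(cos 51.4°, sin 51.4°) = (30.508, 38.216). ∠BLH = 70.6°, so LH runs at 51.4° + (180° − 70.6°) = 160.80° from the x-axis; with |LH| = 23.6, H = L + 23.6·(cos 160.80°, sin 160.80°) = (8.2204, 45.978). LH ⟂ HF; with |HF| = 10.5 on the left of LH, F = H + 10.5·(-0.32887, -0.94438) = (4.7673, 36.062). Then |BF| = |F − B| = 36.375.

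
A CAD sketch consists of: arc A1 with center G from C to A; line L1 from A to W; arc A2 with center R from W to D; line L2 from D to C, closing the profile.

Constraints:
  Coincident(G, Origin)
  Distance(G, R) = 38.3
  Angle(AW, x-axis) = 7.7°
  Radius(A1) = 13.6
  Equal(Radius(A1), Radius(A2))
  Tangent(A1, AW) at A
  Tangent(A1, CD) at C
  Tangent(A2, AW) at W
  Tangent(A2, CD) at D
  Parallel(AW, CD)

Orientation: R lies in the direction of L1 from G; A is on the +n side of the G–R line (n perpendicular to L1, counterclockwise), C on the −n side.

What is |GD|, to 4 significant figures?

40.64

Tangency of A1 to both parallel lines with radius 13.6 puts A and C at G ± 13.6·n: A = (-1.822, 13.48), C = (1.822, -13.48). Equal radii place W and D the same way about R: W = R + 13.6·n = (36.13, 18.61), D = R − 13.6·n = (39.78, -8.346). Then |GD| = |D − G| = 40.64.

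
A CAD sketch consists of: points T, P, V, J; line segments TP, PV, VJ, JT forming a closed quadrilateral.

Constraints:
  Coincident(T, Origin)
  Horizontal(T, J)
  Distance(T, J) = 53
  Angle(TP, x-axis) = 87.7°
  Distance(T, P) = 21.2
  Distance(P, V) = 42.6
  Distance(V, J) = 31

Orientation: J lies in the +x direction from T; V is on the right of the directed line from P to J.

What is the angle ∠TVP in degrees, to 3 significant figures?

26.5°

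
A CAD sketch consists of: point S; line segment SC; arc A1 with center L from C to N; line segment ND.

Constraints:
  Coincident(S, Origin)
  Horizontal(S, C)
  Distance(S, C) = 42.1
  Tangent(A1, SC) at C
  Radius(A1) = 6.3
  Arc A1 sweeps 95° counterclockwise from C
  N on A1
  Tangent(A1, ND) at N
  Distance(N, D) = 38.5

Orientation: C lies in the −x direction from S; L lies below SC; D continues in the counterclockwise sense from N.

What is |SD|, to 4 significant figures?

63.80

S is at the origin; SC is horizontal with |SC| = 42.1 and C on the −x side, so C = (-42.10, 0.000). A1 meets SC tangentially, so LC is at right angles to SC, so L = C + (0, -6.3) = (-42.10, -6.300). On A1, C sits at bearing 90° from L; a 95° counterclockwise sweep puts N at bearing 185°, so N = L + 6.3·(cos 185°, sin 185°) = (-48.38, -6.849). Since A1 is tangent to ND there, LN ⟂ ND, so ND runs along (−sin 185°, cos 185°); with |ND| = 38.5, D = (-45.02, -45.20). Then |SD| = |D − S| = 63.80.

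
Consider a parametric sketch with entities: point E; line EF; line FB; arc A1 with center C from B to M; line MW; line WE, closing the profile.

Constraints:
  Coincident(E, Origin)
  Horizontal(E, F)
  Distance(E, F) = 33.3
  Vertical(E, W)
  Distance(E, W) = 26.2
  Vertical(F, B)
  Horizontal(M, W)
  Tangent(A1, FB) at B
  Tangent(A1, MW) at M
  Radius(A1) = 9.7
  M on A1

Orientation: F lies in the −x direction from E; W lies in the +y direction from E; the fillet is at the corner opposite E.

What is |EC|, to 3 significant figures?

28.8

E is at the origin; E and F share the same y with |EF| = 33.3 and F on the −x side, so F = (-33.3, 0.00). E and W share the same x with |EW| = 26.2 and W on the +y side, so W = (0.00, 26.2). The virtual corner opposite E is at (-33.3, 26.2). Since A1 is tangent to FB there, CB ⟂ FB and tangency of A1 to MW means the radius CM is perpendicular to MW, with radius 9.7, so the center C sits 9.7 in from both sides at C = (-23.6, 16.5). Then |EC| = |C − E| = 28.8.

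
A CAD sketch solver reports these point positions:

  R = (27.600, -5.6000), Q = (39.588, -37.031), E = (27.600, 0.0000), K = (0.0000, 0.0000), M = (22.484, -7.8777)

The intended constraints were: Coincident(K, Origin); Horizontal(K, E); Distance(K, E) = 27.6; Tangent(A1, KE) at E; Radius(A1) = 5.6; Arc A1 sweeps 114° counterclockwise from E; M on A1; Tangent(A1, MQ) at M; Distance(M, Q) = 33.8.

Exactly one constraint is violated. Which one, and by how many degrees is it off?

Tangent(A1, MQ) at M — off by 6.40°.

K = (0.00, 0.00) ✓; K.y = 0.00, E.y = 0.00 ✓; |KE| = 27.60 ✓; ∠(RE, EK) = 90.00° ✓; |RE| = 5.600 ✓; bearing(R→M) − bearing(R→E) = 114.0° ✓; |RM| = 5.600 ✓; ∠(RM, MQ) = 83.60° ✗; |MQ| = 33.80 ✓.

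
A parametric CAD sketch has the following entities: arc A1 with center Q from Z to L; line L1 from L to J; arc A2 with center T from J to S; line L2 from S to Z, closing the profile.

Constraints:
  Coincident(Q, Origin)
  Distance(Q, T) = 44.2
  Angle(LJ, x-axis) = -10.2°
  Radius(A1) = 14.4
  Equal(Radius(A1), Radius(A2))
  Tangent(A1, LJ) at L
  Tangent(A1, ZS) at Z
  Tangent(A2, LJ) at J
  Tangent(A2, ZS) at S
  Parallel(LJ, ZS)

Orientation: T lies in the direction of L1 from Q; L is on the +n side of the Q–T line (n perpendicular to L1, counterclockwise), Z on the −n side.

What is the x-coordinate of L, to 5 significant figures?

2.5500

The slot axis is L1's direction at -10.2°, so u = (cos -10.2°, sin -10.2°) = (0.98420, -0.17708) and n = (−sin -10.2°, cos -10.2°) = (0.17708, 0.98420). Q is at the origin and T lies 44.2 along u from Q, so T = 44.2·u = (43.501, -7.8271). Tangency of A1 to both parallel lines with radius 14.4 puts L and Z at Q ± 14.4·n: L = (2.5500, 14.172), Z = (-2.5500, -14.172). So L.x = 2.5500.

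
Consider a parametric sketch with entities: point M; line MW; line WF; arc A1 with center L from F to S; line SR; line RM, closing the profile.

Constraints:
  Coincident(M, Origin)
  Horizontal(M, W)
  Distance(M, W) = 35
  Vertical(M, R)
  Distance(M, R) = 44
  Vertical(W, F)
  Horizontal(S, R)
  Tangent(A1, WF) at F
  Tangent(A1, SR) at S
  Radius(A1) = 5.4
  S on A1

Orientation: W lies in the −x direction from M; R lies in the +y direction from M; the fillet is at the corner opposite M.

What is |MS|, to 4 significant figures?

53.03

M is at the origin; MW is horizontal with |MW| = 35.0 and W on the −x side, so W = (-35.00, 0.000). MR is vertical with |MR| = 44.0 and R on the +y side, so R = (0.000, 44.00). The virtual corner opposite M is at (-35.00, 44.00). Since A1 is tangent to WF there, LF ⟂ WF and A1 meets SR tangentially, so LS is at right angles to SR, with radius 5.4, so the center L sits 5.4 in from both sides at L = (-29.60, 38.60). That places the tangent points at F = (-35.00, 38.60) on WF and S = (-29.60, 44.00) on SR. Then |MS| = |S − M| = 53.03.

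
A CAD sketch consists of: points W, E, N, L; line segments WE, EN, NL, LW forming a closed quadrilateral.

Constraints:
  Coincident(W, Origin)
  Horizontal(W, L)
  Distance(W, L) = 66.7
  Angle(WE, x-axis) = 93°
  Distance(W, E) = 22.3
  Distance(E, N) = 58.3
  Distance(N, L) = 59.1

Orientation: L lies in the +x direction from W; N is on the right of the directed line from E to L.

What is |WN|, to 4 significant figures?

37.34

W is at the origin; W and L share the same y with |WL| = 66.7 and L in +x, so L = (66.7, 0). WE runs at 93.0° with |WE| = 22.3, so E = (-1.167, 22.27). N is determined by |EN| = 58.3 and |NL| = 59.1 together: it lies at the intersection of circle(E, 58.3) and circle(L, 59.1). With |EL| = 71.43, the foot of the radical line on EL is 35.06 from E and the perpendicular offset is √(58.3² − 35.06²) = 46.58. Taking the right-of-EL solution: N = (17.62, -32.92).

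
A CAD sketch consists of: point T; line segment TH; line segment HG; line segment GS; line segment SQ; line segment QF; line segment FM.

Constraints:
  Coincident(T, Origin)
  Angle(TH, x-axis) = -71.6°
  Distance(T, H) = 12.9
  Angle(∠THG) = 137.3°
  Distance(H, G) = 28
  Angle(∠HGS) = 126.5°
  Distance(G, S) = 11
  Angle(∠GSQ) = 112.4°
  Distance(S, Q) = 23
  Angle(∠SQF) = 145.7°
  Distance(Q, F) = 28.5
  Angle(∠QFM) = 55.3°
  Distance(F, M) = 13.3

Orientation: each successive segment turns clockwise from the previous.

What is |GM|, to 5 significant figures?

39.773

T is at the origin; TH runs at -71.6° with length 12.9, so H = (4.0719, -12.241). ∠THG = 137.3° gives HG at -114.30° from the x-axis; with |HG| = 28.0, G = (-7.4505, -37.760). ∠HGS = 126.5° gives GS at -167.80° from the x-axis; with |GS| = 11.0, S = (-18.202, -40.084). ∠GSQ = 112.4° gives SQ at 124.60° from the x-axis; with |SQ| = 23.0, Q = (-31.263, -21.152). ∠SQF = 145.7° gives QF at 90.300° from the x-axis; with |QF| = 28.5, F = (-31.412, 7.3474). ∠QFM = 55.3° gives FM at -34.400° from the x-axis; with |FM| = 13.3, M = (-20.438, -0.16668). Then |GM| = |M − G| = 39.773.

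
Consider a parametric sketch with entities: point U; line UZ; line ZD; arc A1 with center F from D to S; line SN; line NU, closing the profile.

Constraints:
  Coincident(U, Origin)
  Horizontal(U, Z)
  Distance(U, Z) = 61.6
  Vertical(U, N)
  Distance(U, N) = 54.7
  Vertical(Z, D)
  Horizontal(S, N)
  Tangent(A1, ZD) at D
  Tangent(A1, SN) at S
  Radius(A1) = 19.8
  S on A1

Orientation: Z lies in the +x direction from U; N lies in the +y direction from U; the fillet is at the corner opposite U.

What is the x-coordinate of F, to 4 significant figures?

41.80

U and N share the same x with |UN| = 54.7 and N on the +y side, so N = (0.000, 54.70). The virtual corner opposite U is at (61.60, 54.70). The tangent condition forces FD to be normal to ZD and the tangent condition forces FS to be normal to SN, with radius 19.8, so the center F sits 19.8 in from both sides at F = (41.80, 34.90). So F.x = 41.80.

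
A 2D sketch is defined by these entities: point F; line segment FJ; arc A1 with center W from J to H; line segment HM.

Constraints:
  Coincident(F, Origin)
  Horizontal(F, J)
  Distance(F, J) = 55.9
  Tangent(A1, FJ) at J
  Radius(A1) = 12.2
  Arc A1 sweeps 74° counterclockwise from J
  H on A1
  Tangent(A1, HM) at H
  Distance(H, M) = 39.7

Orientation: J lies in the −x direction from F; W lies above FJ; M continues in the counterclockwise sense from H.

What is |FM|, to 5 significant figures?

57.560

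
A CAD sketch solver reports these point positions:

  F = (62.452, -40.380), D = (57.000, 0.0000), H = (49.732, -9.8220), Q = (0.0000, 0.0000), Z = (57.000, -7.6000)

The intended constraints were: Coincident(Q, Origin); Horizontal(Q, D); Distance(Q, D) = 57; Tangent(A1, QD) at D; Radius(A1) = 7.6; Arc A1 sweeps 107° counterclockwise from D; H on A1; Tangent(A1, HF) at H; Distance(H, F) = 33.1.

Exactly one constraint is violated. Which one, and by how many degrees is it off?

Tangent(A1, HF) at H — off by 5.60°.

Q = (0.00, 0.00) ✓; Q.y = 0.00, D.y = 0.00 ✓; |QD| = 57.00 ✓; ∠(ZD, DQ) = 90.00° ✓; |ZD| = 7.600 ✓; bearing(Z→H) − bearing(Z→D) = 107.0° ✓; |ZH| = 7.600 ✓; ∠(ZH, HF) = 84.40° ✗; |HF| = 33.10 ✓.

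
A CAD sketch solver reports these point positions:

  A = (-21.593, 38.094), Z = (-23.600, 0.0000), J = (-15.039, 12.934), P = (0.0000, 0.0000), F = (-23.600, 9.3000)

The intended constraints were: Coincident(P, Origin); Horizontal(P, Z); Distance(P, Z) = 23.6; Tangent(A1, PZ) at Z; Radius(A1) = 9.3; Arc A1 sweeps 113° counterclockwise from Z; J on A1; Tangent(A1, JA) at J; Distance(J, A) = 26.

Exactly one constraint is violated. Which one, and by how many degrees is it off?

Tangent(A1, JA) at J — off by 8.40°.

P = (0.00, 0.00) ✓; P.y = 0.00, Z.y = 0.00 ✓; |PZ| = 23.60 ✓; ∠(FZ, ZP) = 90.00° ✓; |FZ| = 9.300 ✓; bearing(F→J) − bearing(F→Z) = 113.0° ✓; |FJ| = 9.300 ✓; ∠(FJ, JA) = 98.40° ✗; |JA| = 26.00 ✓.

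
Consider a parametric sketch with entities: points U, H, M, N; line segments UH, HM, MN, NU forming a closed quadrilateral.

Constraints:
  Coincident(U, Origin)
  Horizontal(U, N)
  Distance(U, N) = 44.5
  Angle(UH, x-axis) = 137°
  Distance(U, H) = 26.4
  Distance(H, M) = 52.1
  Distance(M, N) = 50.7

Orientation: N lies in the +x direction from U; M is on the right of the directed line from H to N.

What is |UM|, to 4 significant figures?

29.24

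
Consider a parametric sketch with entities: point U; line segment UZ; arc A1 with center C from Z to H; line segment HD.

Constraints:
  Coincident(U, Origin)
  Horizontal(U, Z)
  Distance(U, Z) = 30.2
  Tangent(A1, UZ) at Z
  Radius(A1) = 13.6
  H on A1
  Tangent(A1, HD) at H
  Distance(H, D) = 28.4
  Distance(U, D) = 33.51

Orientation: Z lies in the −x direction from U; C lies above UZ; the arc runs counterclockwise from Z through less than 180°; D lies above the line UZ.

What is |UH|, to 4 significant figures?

19.53

Checks: U.y = 0.00, Z.y = 0.00 ✓; |UZ| = 30.20 ✓; |CH| = 13.60 ✓; ∠(CH, HD) = 90.00° ✓; |HD| = 28.40 ✓; |UD| = 33.51 ✓.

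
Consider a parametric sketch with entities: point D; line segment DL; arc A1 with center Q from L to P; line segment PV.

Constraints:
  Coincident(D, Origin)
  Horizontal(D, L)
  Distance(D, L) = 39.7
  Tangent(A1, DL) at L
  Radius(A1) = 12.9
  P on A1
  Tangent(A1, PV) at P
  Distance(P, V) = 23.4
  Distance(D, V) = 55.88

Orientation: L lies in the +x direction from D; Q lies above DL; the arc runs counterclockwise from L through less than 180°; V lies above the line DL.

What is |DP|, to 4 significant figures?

54.45

Checks: |QP| = 12.90 ✓; ∠(QP, PV) = 90.00° ✓; |PV| = 23.40 ✓; |DV| = 55.88 ✓.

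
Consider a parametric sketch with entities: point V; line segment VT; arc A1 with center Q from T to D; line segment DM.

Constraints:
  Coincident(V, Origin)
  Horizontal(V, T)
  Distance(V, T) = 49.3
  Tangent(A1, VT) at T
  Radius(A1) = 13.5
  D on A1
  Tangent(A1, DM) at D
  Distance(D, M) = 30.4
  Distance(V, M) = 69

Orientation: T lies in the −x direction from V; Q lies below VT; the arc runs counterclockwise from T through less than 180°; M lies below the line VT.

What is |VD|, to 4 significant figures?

64.55

V is at the origin; VT is horizontal with |VT| = 49.3 and T on the −x side, so T = (-49.30, 0.000). A1 meets VT tangentially, so QT is at right angles to VT, so Q = T + (0, -13.5) = (-49.30, -13.50). Since QD ⟂ DM (tangency), |QM| = √(13.5² + 30.4²) = 33.26 regardless of where D sits on A1. So M lies on both circle(V, 69.0) and circle(Q, 33.26); the below-VT intersection is M = (-50.77, -46.73). D is the foot of the tangent from M: D = (-61.87, -18.43).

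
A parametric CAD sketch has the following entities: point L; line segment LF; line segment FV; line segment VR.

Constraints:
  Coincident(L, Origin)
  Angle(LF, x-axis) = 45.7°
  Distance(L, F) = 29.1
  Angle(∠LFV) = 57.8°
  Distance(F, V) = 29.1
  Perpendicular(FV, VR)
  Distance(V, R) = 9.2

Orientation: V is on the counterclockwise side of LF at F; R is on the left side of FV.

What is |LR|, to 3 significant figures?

20.6

∠LFV = 57.8°, so FV runs at 45.7° + (180° − 57.8°) = 168° from the x-axis; with |FV| = 29.1, V = F + 29.1·(cos 168°, sin 168°) = (-8.13, 26.9). FV is perpendicular to VR; with |VR| = 9.2 on the left of FV, R = V + 9.2·(-0.210, -0.978) = (-10.1, 17.9). Then |LR| = |R − L| = 20.6.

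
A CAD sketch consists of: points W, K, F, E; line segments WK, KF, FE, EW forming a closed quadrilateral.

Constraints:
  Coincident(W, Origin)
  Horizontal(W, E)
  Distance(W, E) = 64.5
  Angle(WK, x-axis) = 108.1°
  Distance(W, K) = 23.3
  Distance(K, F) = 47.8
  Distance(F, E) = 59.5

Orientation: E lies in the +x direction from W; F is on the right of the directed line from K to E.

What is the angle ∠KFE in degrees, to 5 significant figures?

88.104°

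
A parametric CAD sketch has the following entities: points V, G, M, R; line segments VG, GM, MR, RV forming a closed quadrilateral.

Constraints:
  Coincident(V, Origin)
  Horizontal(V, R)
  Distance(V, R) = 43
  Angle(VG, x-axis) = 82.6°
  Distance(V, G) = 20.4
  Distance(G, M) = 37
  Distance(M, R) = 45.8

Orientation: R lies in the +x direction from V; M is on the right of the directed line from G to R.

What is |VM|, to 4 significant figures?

16.70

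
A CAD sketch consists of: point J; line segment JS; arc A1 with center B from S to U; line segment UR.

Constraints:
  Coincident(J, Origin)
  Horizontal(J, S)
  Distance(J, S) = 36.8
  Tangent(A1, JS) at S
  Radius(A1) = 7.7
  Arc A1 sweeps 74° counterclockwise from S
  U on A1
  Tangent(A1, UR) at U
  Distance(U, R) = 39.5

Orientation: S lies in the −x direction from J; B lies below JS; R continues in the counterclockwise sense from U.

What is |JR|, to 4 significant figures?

70.22

J is at the origin; J and S share the same y with |JS| = 36.8 and S on the −x side, so S = (-36.80, 0.000). A1 meets JS tangentially, so BS is at right angles to JS, so B = S + (0, -7.7) = (-36.80, -7.700). On A1, S sits at bearing 90° from B; a 74° counterclockwise sweep puts U at bearing 164°, so U = B + 7.7·(cos 164°, sin 164°) = (-44.20, -5.578). A1 meets UR tangentially, so BU is at right angles to UR, so UR runs along (−sin 164°, cos 164°); with |UR| = 39.5, R = (-55.09, -43.55). Then |JR| = |R − J| = 70.22.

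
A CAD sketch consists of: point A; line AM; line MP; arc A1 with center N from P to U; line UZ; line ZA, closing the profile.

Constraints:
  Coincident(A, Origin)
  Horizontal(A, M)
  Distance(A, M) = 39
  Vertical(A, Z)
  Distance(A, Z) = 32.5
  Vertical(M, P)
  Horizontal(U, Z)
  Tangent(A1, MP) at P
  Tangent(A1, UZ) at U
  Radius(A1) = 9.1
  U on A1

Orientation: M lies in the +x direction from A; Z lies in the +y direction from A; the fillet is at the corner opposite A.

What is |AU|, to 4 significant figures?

44.16

A is at the origin; A and M share the same y with |AM| = 39.0 and M on the +x side, so M = (39.00, 0.000). AZ is vertical with |AZ| = 32.5 and Z on the +y side, so Z = (0.000, 32.50). The virtual corner opposite A is at (39.00, 32.50). Tangency of A1 to MP means the radius NP is perpendicular to MP and since A1 is tangent to UZ there, NU ⟂ UZ, with radius 9.1, so the center N sits 9.1 in from both sides at N = (29.90, 23.40). That places the tangent points at P = (39.00, 23.40) on MP and U = (29.90, 32.50) on UZ. Then |AU| = |U − A| = 44.16.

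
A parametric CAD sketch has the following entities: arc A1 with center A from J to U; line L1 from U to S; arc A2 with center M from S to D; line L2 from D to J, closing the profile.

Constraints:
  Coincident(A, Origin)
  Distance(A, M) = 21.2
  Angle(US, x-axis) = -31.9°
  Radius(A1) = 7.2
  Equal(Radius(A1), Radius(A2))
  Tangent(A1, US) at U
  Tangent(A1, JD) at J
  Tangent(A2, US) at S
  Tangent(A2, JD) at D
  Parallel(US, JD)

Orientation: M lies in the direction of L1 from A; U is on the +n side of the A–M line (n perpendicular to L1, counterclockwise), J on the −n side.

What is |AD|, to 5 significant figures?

22.389

The slot axis is L1's direction at -31.9°, so u = (cos -31.9°, sin -31.9°) = (0.84897, -0.52844) and n = (−sin -31.9°, cos -31.9°) = (0.52844, 0.84897). A is at the origin and M lies 21.2 along u from A, so M = 21.2·u = (17.998, -11.203). Tangency of A1 to both parallel lines with radius 7.2 puts U and J at A ± 7.2·n: U = (3.8048, 6.1126), J = (-3.8048, -6.1126). Equal radii place S and D the same way about M: S = M + 7.2·n = (21.803, -5.0903), D = M − 7.2·n = (14.193, -17.315). Then |AD| = |D − A| = 22.389.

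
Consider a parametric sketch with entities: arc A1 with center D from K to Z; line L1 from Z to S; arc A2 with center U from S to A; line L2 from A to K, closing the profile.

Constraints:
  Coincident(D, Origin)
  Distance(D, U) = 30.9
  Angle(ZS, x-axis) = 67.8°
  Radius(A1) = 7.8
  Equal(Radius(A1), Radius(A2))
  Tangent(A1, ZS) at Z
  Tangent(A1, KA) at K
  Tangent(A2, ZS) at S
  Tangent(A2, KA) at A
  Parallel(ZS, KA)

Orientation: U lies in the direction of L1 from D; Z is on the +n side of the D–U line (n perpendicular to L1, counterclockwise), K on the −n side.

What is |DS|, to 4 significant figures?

31.87

The slot axis is L1's direction at 67.8°, so u = (cos 67.8°, sin 67.8°) = (0.3778, 0.9259) and n = (−sin 67.8°, cos 67.8°) = (-0.9259, 0.3778). D is at the origin and U lies 30.9 along u from D, so U = 30.9·u = (11.68, 28.61). Tangency of A1 to both parallel lines with radius 7.8 puts Z and K at D ± 7.8·n: Z = (-7.222, 2.947), K = (7.222, -2.947). Equal radii place S and A the same way about U: S = U + 7.8·n = (4.453, 31.56), A = U − 7.8·n = (18.90, 25.66). Then |DS| = |S − D| = 31.87.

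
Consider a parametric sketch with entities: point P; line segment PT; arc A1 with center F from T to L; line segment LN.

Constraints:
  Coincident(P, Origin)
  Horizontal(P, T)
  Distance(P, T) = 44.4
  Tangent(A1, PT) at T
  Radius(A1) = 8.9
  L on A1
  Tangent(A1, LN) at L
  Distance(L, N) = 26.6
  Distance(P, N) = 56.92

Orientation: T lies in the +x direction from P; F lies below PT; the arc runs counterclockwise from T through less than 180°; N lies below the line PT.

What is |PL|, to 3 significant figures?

37.6

P is at the origin; P and T share the same y with |PT| = 44.4 and T on the +x side, so T = (44.4, 0.00). Since A1 is tangent to PT there, FT ⟂ PT, so F = T + (0, -8.9) = (44.4, -8.90). Since FL ⟂ LN (tangency), |FN| = √(8.9² + 26.6²) = 28.0 regardless of where L sits on A1. So N lies on both circle(P, 56.92) and circle(F, 28.0); the below-PT intersection is N = (43.3, -36.9). L is the foot of the tangent from N: L = (35.9, -11.4).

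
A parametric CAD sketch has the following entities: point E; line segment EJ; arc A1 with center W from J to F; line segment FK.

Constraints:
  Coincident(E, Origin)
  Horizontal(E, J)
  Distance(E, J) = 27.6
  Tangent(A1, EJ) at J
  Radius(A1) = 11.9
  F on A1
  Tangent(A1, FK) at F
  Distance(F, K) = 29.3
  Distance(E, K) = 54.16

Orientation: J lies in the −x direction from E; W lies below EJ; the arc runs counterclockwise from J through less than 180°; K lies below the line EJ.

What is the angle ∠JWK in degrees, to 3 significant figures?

171°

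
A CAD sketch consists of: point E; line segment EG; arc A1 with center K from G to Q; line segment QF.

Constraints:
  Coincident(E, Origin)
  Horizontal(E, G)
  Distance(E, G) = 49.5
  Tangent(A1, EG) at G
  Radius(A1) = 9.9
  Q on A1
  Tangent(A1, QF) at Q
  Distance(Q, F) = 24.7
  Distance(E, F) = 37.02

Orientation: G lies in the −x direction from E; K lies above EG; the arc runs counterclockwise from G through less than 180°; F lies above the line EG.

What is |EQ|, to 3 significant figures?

41.5

Checks: |KQ| = 9.900 ✓; ∠(KQ, QF) = 90.00° ✓; |QF| = 24.70 ✓; |EF| = 37.02 ✓.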